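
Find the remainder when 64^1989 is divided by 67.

15

By repeated squaring mod 67: 64^1≡64, 64^2≡9, 64^4≡14, 64^8≡62, 64^16≡25, 64^32≡22, 64^64≡15, 64^128≡24, 64^256≡40, 64^512≡59, 64^1024≡64.
1989 = 1 + 4 + 64 + 128 + 256 + 512 + 1024, so 64^1989 ≡ 64·14·15·24·40·59·64 ≡ 15 (mod 67).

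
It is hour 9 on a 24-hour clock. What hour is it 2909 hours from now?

14

2909 mod 24 = 5 (since 121·24 = 2904).
(9 + 5) mod 24 = 14.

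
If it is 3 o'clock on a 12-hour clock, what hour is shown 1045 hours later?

4

1045 − 87·12 = 1, so 1045 ≡ 1 (mod 12).
3 + 1 → 4 on a 12-hour dial.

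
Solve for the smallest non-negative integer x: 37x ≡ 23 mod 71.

37⁻¹ ≡ 48 (mod 71) because 37·48 = 1776 = 25·71 + 1.
So x ≡ 48·23 = 1104 ≡ 39 (mod 71).

39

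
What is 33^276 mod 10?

1

Powers of 3 mod 10 repeat with period 4: 3, 9, 7, 1.
276 mod 4 = 0, so the last digit matches 3^4 = 1.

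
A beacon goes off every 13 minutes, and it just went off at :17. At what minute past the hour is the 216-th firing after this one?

216·13 = 2808.
2808 − 46·60 = 48, so 2808 ≡ 48 (mod 60).
(17 + 48) mod 60 = 5.

5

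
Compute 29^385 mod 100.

49

By repeated squaring mod 100: 29^1≡29, 29^2≡41, 29^4≡81, 29^8≡61, 29^16≡21, 29^32≡41, 29^64≡81, 29^128≡61, 29^256≡21.
Since 385 = 1 + 128 + 256 in binary, 29^385 ≡ 29·61·21 ≡ 49 (mod 100).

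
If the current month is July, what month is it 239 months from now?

June

239 mod 12 = 11 (since 19·12 = 228).
July + 11 months → June.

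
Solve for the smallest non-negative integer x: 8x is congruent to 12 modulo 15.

9

The inverse of 8 mod 15 is 2 (since 8·2 = 16 ≡ 1).
Multiplying both sides by 2: x ≡ 2·12 = 24 ≡ 9 (mod 15).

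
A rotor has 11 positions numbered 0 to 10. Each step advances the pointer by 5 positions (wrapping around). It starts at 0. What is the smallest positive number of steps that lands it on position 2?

7

The inverse of 5 mod 11 is 9 (since 5·9 = 45 ≡ 1).
Multiplying both sides by 9: x ≡ 9·2 = 18 ≡ 7 (mod 11).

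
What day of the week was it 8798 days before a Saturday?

8798 − 1256·7 = 6, so 8798 ≡ 6 (mod 7).
Saturday − 6 days → Sunday.

Sunday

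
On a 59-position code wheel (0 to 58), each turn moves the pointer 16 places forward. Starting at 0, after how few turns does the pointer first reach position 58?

11

16⁻¹ ≡ 48 (mod 59) because 16·48 = 768 = 13·59 + 1.
So x ≡ 48·58 = 2784 ≡ 11 (mod 59).
Check: 16·11 = 176 = 2·59 + 58.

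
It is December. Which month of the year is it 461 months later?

461 − 38·12 = 5, so 461 ≡ 5 (mod 12).
December + 5 months → May.

May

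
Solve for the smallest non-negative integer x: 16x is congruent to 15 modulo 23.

11

The inverse of 16 mod 23 is 13 (since 16·13 = 208 ≡ 1).
So x ≡ 13·15 = 195 ≡ 11 (mod 23).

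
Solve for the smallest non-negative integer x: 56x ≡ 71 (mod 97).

The inverse of 56 mod 97 is 26 (since 56·26 = 1456 ≡ 1).
Multiplying both sides by 26: x ≡ 26·71 = 1846 ≡ 3 (mod 97).

3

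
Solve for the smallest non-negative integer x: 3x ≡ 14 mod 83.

60

3⁻¹ ≡ 28 (mod 83) because 3·28 = 84 = 1·83 + 1.
Multiplying both sides by 28: x ≡ 28·14 = 392 ≡ 60 (mod 83).
Check: 3·60 = 180 = 2·83 + 14.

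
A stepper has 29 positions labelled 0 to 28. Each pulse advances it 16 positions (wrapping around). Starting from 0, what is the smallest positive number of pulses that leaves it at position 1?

29 = 1·16 + 13
16 = 1·13 + 3
13 = 4·3 + 1
3 = 3·1 + 0
Back-substituting gives 16·20 ≡ 1 (mod 29).

20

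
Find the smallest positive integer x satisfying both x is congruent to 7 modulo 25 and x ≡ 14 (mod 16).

382

x ≡ 14 (mod 16) gives x ∈ {14, 30, 46, 62, 78, 94, 110, 126, …}.
The first of these with x mod 25 = 7 is 382.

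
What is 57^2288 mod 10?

Powers of 7 mod 10 repeat with period 4: 7, 9, 3, 1.
2288 leaves remainder 0 on division by 4, so 57^2288 ends in 1.

1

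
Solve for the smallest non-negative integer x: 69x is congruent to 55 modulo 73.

41

69⁻¹ ≡ 18 (mod 73) because 69·18 = 1242 = 17·73 + 1.
Multiplying both sides by 18: x ≡ 18·55 = 990 ≡ 41 (mod 73).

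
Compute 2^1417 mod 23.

6

Square-and-reduce mod 23: 2^1≡2, 2^2≡4, 2^4≡16, 2^8≡3, 2^16≡9, 2^32≡12, 2^64≡6, 2^128≡13, 2^256≡8, 2^512≡18, 2^1024≡2.
Since 1417 = 1 + 8 + 128 + 256 + 1024 in binary, 2^1417 ≡ 2·3·13·8·2 ≡ 6 (mod 23).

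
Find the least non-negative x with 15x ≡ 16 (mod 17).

9

The inverse of 15 mod 17 is 8 (since 15·8 = 120 ≡ 1).
Multiplying both sides by 8: x ≡ 8·16 = 128 ≡ 9 (mod 17).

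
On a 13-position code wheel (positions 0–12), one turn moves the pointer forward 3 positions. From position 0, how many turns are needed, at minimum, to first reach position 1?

13 = 4·3 + 1
3 = 3·1 + 0
Back-substituting gives 3·9 ≡ 1 (mod 13).

9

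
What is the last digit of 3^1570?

Powers of 3 mod 10 repeat with period 4: 3, 9, 7, 1.
1570 leaves remainder 2 on division by 4, so 3^1570 ends in 9.

9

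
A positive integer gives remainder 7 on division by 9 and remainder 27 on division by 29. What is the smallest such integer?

259

x ≡ 7 (mod 9) gives x ∈ {7, 16, 25, 34, 43, 52, 61, 70, …}.
The first of these with x mod 29 = 27 is 259.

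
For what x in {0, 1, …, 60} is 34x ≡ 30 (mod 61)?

34⁻¹ ≡ 9 (mod 61) because 34·9 = 306 = 5·61 + 1.
So x ≡ 9·30 = 270 ≡ 26 (mod 61).

26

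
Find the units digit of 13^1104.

1

Last digits of 3^n: 3, 9, 7, 1 (period 4).
1104 leaves remainder 0 on division by 4, so 13^1104 ends in 1.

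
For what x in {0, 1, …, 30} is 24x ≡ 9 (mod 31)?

12

The inverse of 24 mod 31 is 22 (since 24·22 = 528 ≡ 1).
So x ≡ 22·9 = 198 ≡ 12 (mod 31).
Check: 24·12 = 288 = 9·31 + 9.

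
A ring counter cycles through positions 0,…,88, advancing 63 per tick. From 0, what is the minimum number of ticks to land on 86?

63⁻¹ ≡ 65 (mod 89) because 63·65 = 4095 = 46·89 + 1.
So x ≡ 65·86 = 5590 ≡ 72 (mod 89).

72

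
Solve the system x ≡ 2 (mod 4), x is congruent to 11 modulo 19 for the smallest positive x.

30

x ≡ 2 (mod 4) gives x ∈ {2, 6, 10, 14, 18, 22, 26, 30}.
The first of these with x mod 19 = 11 is 30.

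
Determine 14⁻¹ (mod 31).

31 = 2·14 + 3
14 = 4·3 + 2
3 = 1·2 + 1
2 = 2·1 + 0
Back-substituting gives 14·20 ≡ 1 (mod 31).

20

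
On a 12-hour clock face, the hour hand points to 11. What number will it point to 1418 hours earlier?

Dividing 1418 by 12 gives quotient 118 and remainder 2.
11 − 2 → 9 on a 12-hour dial.

9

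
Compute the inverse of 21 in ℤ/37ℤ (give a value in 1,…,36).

30

21·30 = 630 = 17·37 + 1, so 21⁻¹ ≡ 30 (mod 37).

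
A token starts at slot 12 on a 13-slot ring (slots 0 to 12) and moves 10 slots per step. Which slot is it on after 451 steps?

11

451·10 = 4510.
4510 − 346·13 = 12, so 4510 ≡ 12 (mod 13).
(12 + 12) mod 13 = 11.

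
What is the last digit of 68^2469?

8

Last digits of 8^n: 8, 4, 2, 6 (period 4).
2469 mod 4 = 1, so the last digit matches 8^1 = 8.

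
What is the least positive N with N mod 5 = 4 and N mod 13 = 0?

Since 13·2 ≡ 1 (mod 5), take x = 0 + 13·((4−0)·2 mod 5) = 0 + 13·3 = 39.
Check: 39 mod 5 = 4, 39 mod 13 = 0.

39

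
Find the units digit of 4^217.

Powers of 4 mod 10 repeat with period 2: 4, 6.
217 mod 2 = 1, so the last digit matches 4^1 = 4.

4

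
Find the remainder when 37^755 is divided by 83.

29

Successive squares of 37 mod 83: 37^1≡37, 37^2≡41, 37^4≡21, 37^8≡26, 37^16≡12, 37^32≡61, 37^64≡69, 37^128≡30, 37^256≡70, 37^512≡3.
Since 755 = 1 + 2 + 16 + 32 + 64 + 128 + 512 in binary, 37^755 ≡ 37·41·12·61·69·30·3 ≡ 29 (mod 83).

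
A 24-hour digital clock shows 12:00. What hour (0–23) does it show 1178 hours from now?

14

Dividing 1178 by 24 gives quotient 49 and remainder 2.
(12 + 2) mod 24 = 14.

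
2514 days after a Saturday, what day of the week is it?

2514 = 359·7 + 1, so 2514 mod 7 = 1.
Saturday + 1 day → Sunday.

Sunday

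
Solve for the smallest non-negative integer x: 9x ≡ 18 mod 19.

9⁻¹ ≡ 17 (mod 19) because 9·17 = 153 = 8·19 + 1.
So x ≡ 17·18 = 306 ≡ 2 (mod 19).
Check: 9·2 = 18 = 0·19 + 18.

2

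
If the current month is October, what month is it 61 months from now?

November

61 mod 12 = 1 (since 5·12 = 60).
October + 1 month → November.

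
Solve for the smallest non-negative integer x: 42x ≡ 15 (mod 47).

The inverse of 42 mod 47 is 28 (since 42·28 = 1176 ≡ 1).
Multiplying both sides by 28: x ≡ 28·15 = 420 ≡ 44 (mod 47).

44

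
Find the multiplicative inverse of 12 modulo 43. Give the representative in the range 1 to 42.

18

12·18 = 216 = 5·43 + 1, so 12⁻¹ ≡ 18 (mod 43).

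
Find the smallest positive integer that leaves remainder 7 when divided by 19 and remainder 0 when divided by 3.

45

x ≡ 0 (mod 3) gives x ∈ {0, 3, 6, 9, 12, 15, 18, 21, …}.
The first of these with x mod 19 = 7 is 45.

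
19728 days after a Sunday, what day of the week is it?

19728 mod 7 = 2 (since 2818·7 = 19726).
Sunday + 2 days → Tuesday.

Tuesday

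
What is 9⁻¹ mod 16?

9·9 = 81 = 5·16 + 1, so 9⁻¹ ≡ 9 (mod 16).

9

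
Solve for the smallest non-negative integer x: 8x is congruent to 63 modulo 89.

19

8⁻¹ ≡ 78 (mod 89) because 8·78 = 624 = 7·89 + 1.
So x ≡ 78·63 = 4914 ≡ 19 (mod 89).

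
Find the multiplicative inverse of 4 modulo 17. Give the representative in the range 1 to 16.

13

17 = 4·4 + 1
4 = 4·1 + 0
Back-substituting gives 4·13 ≡ 1 (mod 17).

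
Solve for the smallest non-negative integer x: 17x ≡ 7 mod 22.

17⁻¹ ≡ 13 (mod 22) because 17·13 = 221 = 10·22 + 1.
So x ≡ 13·7 = 91 ≡ 3 (mod 22).

3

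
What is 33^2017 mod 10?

3

The units digit of 33^n cycles with period 4: 3, 9, 7, 1, …
2017 mod 4 = 1, so the last digit matches 3^1 = 3.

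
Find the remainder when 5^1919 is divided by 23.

Square-and-reduce mod 23: 5^1≡5, 5^2≡2, 5^4≡4, 5^8≡16, 5^16≡3, 5^32≡9, 5^64≡12, 5^128≡6, 5^256≡13, 5^512≡8, 5^1024≡18.
1919 = 1 + 2 + 4 + 8 + 16 + 32 + 64 + 256 + 512 + 1024, so 5^1919 ≡ 5·2·4·16·3·9·12·13·8·18 ≡ 20 (mod 23).

20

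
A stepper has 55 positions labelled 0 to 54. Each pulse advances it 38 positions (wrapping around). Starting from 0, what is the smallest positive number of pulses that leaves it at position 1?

42

38·42 = 1596 = 29·55 + 1, so 38⁻¹ ≡ 42 (mod 55).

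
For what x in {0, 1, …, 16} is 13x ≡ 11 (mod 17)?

The inverse of 13 mod 17 is 4 (since 13·4 = 52 ≡ 1).
Multiplying both sides by 4: x ≡ 4·11 = 44 ≡ 10 (mod 17).
Check: 13·10 = 130 = 7·17 + 11.

10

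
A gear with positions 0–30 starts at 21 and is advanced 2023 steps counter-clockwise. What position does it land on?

2023 − 65·31 = 8, so 2023 ≡ 8 (mod 31).
(21 − 8) mod 31 = 13.

13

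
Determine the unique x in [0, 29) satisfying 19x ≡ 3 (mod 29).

19⁻¹ ≡ 26 (mod 29) because 19·26 = 494 = 17·29 + 1.
Multiplying both sides by 26: x ≡ 26·3 = 78 ≡ 20 (mod 29).

20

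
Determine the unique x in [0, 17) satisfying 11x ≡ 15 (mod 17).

11⁻¹ ≡ 14 (mod 17) because 11·14 = 154 = 9·17 + 1.
So x ≡ 14·15 = 210 ≡ 6 (mod 17).
Check: 11·6 = 66 = 3·17 + 15.

6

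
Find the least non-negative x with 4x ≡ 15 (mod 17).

The inverse of 4 mod 17 is 13 (since 4·13 = 52 ≡ 1).
So x ≡ 13·15 = 195 ≡ 8 (mod 17).

8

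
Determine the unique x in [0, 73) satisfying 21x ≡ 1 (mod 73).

The inverse of 21 mod 73 is 7 (since 21·7 = 147 ≡ 1).
So x ≡ 7·1 = 7 ≡ 7 (mod 73).

7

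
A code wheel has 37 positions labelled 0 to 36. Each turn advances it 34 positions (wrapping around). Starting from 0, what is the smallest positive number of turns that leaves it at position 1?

37 = 1·34 + 3
34 = 11·3 + 1
3 = 3·1 + 0
Back-substituting gives 34·12 ≡ 1 (mod 37).

12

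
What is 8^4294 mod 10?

The units digit of 8^n cycles with period 4: 8, 4, 2, 6, …
4294 leaves remainder 2 on division by 4, so 8^4294 ends in 4.

4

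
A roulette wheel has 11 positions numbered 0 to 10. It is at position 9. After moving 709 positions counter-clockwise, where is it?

709 mod 11 = 5 (since 64·11 = 704).
(9 − 5) mod 11 = 4.

4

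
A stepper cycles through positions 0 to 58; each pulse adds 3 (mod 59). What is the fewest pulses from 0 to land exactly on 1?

20

3·20 = 60 = 1·59 + 1, so 3⁻¹ ≡ 20 (mod 59).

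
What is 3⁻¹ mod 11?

11 = 3·3 + 2
3 = 1·2 + 1
2 = 2·1 + 0
Back-substituting gives 3·4 ≡ 1 (mod 11).

4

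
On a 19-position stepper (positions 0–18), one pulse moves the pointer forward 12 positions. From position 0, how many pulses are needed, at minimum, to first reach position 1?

8

12·8 = 96 = 5·19 + 1, so 12⁻¹ ≡ 8 (mod 19).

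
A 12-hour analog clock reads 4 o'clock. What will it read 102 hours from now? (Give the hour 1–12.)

10

102 mod 12 = 6 (since 8·12 = 96).
4 + 6 → 10 on a 12-hour dial.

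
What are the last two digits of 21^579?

By repeated squaring mod 100: 21^1≡21, 21^2≡41, 21^4≡81, 21^8≡61, 21^16≡21, 21^32≡41, 21^64≡81, 21^128≡61, 21^256≡21, 21^512≡41.
Since 579 = 1 + 2 + 64 + 512 in binary, 21^579 ≡ 21·41·81·41 ≡ 81 (mod 100).

81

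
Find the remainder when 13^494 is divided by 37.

28

By repeated squaring mod 37: 13^1≡13, 13^2≡21, 13^4≡34, 13^8≡9, 13^16≡7, 13^32≡12, 13^64≡33, 13^128≡16, 13^256≡34.
Since 494 = 2 + 4 + 8 + 32 + 64 + 128 + 256 in binary, 13^494 ≡ 21·34·9·12·33·16·34 ≡ 28 (mod 37).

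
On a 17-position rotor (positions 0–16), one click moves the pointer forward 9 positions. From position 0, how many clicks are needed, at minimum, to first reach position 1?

9·2 = 18 = 1·17 + 1, so 9⁻¹ ≡ 2 (mod 17).

2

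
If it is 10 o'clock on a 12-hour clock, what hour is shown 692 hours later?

6

Dividing 692 by 12 gives quotient 57 and remainder 8.
10 + 8 → 6 on a 12-hour dial.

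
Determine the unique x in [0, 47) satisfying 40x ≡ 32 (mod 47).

29

The inverse of 40 mod 47 is 20 (since 40·20 = 800 ≡ 1).
Multiplying both sides by 20: x ≡ 20·32 = 640 ≡ 29 (mod 47).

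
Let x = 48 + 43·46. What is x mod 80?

43·46 = 1978.
Dividing 1978 by 80 gives quotient 24 and remainder 58.
(48 + 58) mod 80 = 26.

26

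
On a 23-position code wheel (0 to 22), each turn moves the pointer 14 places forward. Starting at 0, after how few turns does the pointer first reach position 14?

1

The inverse of 14 mod 23 is 5 (since 14·5 = 70 ≡ 1).
So x ≡ 5·14 = 70 ≡ 1 (mod 23).
Check: 14·1 = 14 = 0·23 + 14.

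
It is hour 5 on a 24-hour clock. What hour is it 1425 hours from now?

14

1425 − 59·24 = 9, so 1425 ≡ 9 (mod 24).
(5 + 9) mod 24 = 14.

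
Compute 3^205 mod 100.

Successive squares of 3 mod 100: 3^1≡3, 3^2≡9, 3^4≡81, 3^8≡61, 3^16≡21, 3^32≡41, 3^64≡81, 3^128≡61.
205 = 1 + 4 + 8 + 64 + 128, so 3^205 ≡ 3·81·61·81·61 ≡ 43 (mod 100).

43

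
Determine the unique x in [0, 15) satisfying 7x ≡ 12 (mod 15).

7⁻¹ ≡ 13 (mod 15) because 7·13 = 91 = 6·15 + 1.
Multiplying both sides by 13: x ≡ 13·12 = 156 ≡ 6 (mod 15).
Check: 7·6 = 42 = 2·15 + 12.

6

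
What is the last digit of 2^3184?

The units digit of 2^n cycles with period 4: 2, 4, 8, 6, …
3184 mod 4 = 0, so the last digit matches 2^4 = 6.

6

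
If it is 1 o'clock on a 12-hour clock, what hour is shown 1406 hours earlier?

1406 mod 12 = 2 (since 117·12 = 1404).
1 − 2 → 11 on a 12-hour dial.

11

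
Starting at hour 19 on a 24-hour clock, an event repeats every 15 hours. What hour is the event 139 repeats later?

139·15 = 2085.
2085 = 86·24 + 21, so 2085 mod 24 = 21.
(19 + 21) mod 24 = 16.

16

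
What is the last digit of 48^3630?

4

The units digit of 48^n cycles with period 4: 8, 4, 2, 6, …
3630 leaves remainder 2 on division by 4, so 48^3630 ends in 4.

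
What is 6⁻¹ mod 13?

11

6·11 = 66 = 5·13 + 1, so 6⁻¹ ≡ 11 (mod 13).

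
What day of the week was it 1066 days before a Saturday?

Thursday

1066 − 152·7 = 2, so 1066 ≡ 2 (mod 7).
Saturday − 2 days → Thursday.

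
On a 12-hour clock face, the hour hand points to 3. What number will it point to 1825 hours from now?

4

1825 − 152·12 = 1, so 1825 ≡ 1 (mod 12).
3 + 1 → 4 on a 12-hour dial.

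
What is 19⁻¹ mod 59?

19·28 = 532 = 9·59 + 1, so 19⁻¹ ≡ 28 (mod 59).

28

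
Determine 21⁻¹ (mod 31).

31 = 1·21 + 10
21 = 2·10 + 1
10 = 10·1 + 0
Back-substituting gives 21·3 ≡ 1 (mod 31).

3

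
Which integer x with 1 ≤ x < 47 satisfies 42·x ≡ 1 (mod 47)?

47 = 1·42 + 5
42 = 8·5 + 2
5 = 2·2 + 1
2 = 2·1 + 0
Back-substituting gives 42·28 ≡ 1 (mod 47).

28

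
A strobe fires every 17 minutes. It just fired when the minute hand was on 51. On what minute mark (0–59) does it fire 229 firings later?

229·17 = 3893.
3893 − 64·60 = 53, so 3893 ≡ 53 (mod 60).
(51 + 53) mod 60 = 44.

44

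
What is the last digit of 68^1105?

Powers of 8 mod 10 repeat with period 4: 8, 4, 2, 6.
1105 mod 4 = 1, so the last digit matches 8^1 = 8.

8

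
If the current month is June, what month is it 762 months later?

762 mod 12 = 6 (since 63·12 = 756).
June + 6 months → December.

December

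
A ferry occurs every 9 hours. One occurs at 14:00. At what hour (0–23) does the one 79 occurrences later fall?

79·9 = 711.
711 mod 24 = 15 (since 29·24 = 696).
(14 + 15) mod 24 = 5.

5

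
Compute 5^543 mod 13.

By repeated squaring mod 13: 5^1≡5, 5^2≡12, 5^4≡1, 5^8≡1, 5^16≡1, 5^32≡1, 5^64≡1, 5^128≡1, 5^256≡1, 5^512≡1.
543 = 1 + 2 + 4 + 8 + 16 + 512, so 5^543 ≡ 5·12·1·1·1·1 ≡ 8 (mod 13).

8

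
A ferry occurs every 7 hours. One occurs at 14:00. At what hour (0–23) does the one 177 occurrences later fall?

177·7 = 1239.
1239 mod 24 = 15 (since 51·24 = 1224).
(14 + 15) mod 24 = 5.

5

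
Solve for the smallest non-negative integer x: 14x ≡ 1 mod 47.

37

14⁻¹ ≡ 37 (mod 47) because 14·37 = 518 = 11·47 + 1.
Multiplying both sides by 37: x ≡ 37·1 = 37 ≡ 37 (mod 47).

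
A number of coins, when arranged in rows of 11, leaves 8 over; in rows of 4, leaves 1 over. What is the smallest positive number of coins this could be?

41

Since 4·3 ≡ 1 (mod 11), take x = 1 + 4·((8−1)·3 mod 11) = 1 + 4·10 = 41.
Check: 41 mod 11 = 8, 41 mod 4 = 1.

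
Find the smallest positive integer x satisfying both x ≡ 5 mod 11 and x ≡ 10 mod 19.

181

x ≡ 5 (mod 11) gives x ∈ {5, 16, 27, 38, 49, 60, 71, 82, …}.
The first of these with x mod 19 = 10 is 181.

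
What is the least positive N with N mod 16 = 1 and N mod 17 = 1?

x ≡ 1 (mod 16) gives x ∈ {1}.
The first of these with x mod 17 = 1 is 1.

1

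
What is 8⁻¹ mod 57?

50

57 = 7·8 + 1
8 = 8·1 + 0
Back-substituting gives 8·50 ≡ 1 (mod 57).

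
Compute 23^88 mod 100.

81

By repeated squaring mod 100: 23^1≡23, 23^2≡29, 23^4≡41, 23^8≡81, 23^16≡61, 23^32≡21, 23^64≡41.
88 = 8 + 16 + 64, so 23^88 ≡ 81·61·41 ≡ 81 (mod 100).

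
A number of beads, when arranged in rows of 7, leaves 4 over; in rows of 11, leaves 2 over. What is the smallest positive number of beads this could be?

46

x ≡ 4 (mod 7) gives x ∈ {4, 11, 18, 25, 32, 39, 46}.
The first of these with x mod 11 = 2 is 46.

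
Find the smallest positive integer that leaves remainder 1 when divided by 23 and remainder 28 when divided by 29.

231

x ≡ 1 (mod 23) gives x ∈ {1, 24, 47, 70, 93, 116, 139, 162, …}.
The first of these with x mod 29 = 28 is 231.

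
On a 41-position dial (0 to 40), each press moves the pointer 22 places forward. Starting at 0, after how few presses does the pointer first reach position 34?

The inverse of 22 mod 41 is 28 (since 22·28 = 616 ≡ 1).
Multiplying both sides by 28: x ≡ 28·34 = 952 ≡ 9 (mod 41).
Check: 22·9 = 198 = 4·41 + 34.

9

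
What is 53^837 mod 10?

The units digit of 53^n cycles with period 4: 3, 9, 7, 1, …
837 leaves remainder 1 on division by 4, so 53^837 ends in 3.

3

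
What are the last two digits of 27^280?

By repeated squaring mod 100: 27^1≡27, 27^2≡29, 27^4≡41, 27^8≡81, 27^16≡61, 27^32≡21, 27^64≡41, 27^128≡81, 27^256≡61.
Since 280 = 8 + 16 + 256 in binary, 27^280 ≡ 81·61·61 ≡ 1 (mod 100).

01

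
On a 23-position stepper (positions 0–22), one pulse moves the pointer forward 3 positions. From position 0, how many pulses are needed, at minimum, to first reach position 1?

23 = 7·3 + 2
3 = 1·2 + 1
2 = 2·1 + 0
Back-substituting gives 3·8 ≡ 1 (mod 23).

8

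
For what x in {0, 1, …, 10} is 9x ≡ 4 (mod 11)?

9⁻¹ ≡ 5 (mod 11) because 9·5 = 45 = 4·11 + 1.
So x ≡ 5·4 = 20 ≡ 9 (mod 11).

9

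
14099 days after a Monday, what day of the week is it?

14099 − 2014·7 = 1, so 14099 ≡ 1 (mod 7).
Monday + 1 day → Tuesday.

Tuesday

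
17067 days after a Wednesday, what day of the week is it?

Thursday

17067 = 2438·7 + 1, so 17067 mod 7 = 1.
Wednesday + 1 day → Thursday.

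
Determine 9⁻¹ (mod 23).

18

23 = 2·9 + 5
9 = 1·5 + 4
5 = 1·4 + 1
4 = 4·1 + 0
Back-substituting gives 9·18 ≡ 1 (mod 23).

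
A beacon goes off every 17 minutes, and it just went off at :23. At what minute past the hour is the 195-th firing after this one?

38

195·17 = 3315.
3315 mod 60 = 15 (since 55·60 = 3300).
(23 + 15) mod 60 = 38.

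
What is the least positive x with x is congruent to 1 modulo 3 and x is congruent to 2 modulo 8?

x ≡ 1 (mod 3) gives x ∈ {1, 4, 7, 10}.
The first of these with x mod 8 = 2 is 10.

10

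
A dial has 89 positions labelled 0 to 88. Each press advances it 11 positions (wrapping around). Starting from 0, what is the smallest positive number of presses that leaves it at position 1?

81

11·81 = 891 = 10·89 + 1, so 11⁻¹ ≡ 81 (mod 89).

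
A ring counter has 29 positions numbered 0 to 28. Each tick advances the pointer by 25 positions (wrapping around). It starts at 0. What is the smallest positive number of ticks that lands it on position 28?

22

25⁻¹ ≡ 7 (mod 29) because 25·7 = 175 = 6·29 + 1.
So x ≡ 7·28 = 196 ≡ 22 (mod 29).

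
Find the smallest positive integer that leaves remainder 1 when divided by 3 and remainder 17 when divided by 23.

Since 23·2 ≡ 1 (mod 3), take x = 17 + 23·((1−17)·2 mod 3) = 17 + 23·1 = 40.
Check: 40 mod 3 = 1, 40 mod 23 = 17.

40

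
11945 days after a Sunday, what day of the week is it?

11945 − 1706·7 = 3, so 11945 ≡ 3 (mod 7).
Sunday + 3 days → Wednesday.

Wednesday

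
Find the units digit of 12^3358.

Last digits of 2^n: 2, 4, 8, 6 (period 4).
3358 mod 4 = 2, so the last digit matches 2^2 = 4.

4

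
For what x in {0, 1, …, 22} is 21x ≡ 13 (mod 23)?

5

21⁻¹ ≡ 11 (mod 23) because 21·11 = 231 = 10·23 + 1.
So x ≡ 11·13 = 143 ≡ 5 (mod 23).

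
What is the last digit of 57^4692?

1

The units digit of 57^n cycles with period 4: 7, 9, 3, 1, …
4692 mod 4 = 0, so the last digit matches 7^4 = 1.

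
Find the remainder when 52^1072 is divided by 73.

Square-and-reduce mod 73: 52^1≡52, 52^2≡3, 52^4≡9, 52^8≡8, 52^16≡64, 52^32≡8, 52^64≡64, 52^128≡8, 52^256≡64, 52^512≡8, 52^1024≡64.
1072 = 16 + 32 + 1024, so 52^1072 ≡ 64·8·64 ≡ 64 (mod 73).

64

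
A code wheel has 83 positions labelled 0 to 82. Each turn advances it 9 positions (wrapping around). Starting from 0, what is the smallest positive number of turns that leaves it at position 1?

9·37 = 333 = 4·83 + 1, so 9⁻¹ ≡ 37 (mod 83).

37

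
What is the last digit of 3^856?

1

Powers of 3 mod 10 repeat with period 4: 3, 9, 7, 1.
856 mod 4 = 0, so the last digit matches 3^4 = 1.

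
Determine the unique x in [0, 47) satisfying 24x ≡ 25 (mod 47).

The inverse of 24 mod 47 is 2 (since 24·2 = 48 ≡ 1).
Multiplying both sides by 2: x ≡ 2·25 = 50 ≡ 3 (mod 47).

3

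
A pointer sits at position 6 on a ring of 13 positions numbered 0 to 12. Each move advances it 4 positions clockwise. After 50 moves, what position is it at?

11

50·4 = 200.
200 = 15·13 + 5, so 200 mod 13 = 5.
(6 + 5) mod 13 = 11.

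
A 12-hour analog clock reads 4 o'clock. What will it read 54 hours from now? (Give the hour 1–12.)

10

54 − 4·12 = 6, so 54 ≡ 6 (mod 12).
4 + 6 → 10 on a 12-hour dial.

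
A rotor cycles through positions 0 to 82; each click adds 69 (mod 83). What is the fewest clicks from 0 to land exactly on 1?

83 = 1·69 + 14
69 = 4·14 + 13
14 = 1·13 + 1
13 = 13·1 + 0
Back-substituting gives 69·77 ≡ 1 (mod 83).

77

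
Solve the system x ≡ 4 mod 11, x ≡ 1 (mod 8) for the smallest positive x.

Since 8·7 ≡ 1 (mod 11), take x = 1 + 8·((4−1)·7 mod 11) = 1 + 8·10 = 81.
Check: 81 mod 11 = 4, 81 mod 8 = 1.

81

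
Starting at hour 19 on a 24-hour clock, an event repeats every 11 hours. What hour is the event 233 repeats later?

233·11 = 2563.
Dividing 2563 by 24 gives quotient 106 and remainder 19.
(19 + 19) mod 24 = 14.

14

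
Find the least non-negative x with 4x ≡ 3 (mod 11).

9

4⁻¹ ≡ 3 (mod 11) because 4·3 = 12 = 1·11 + 1.
So x ≡ 3·3 = 9 ≡ 9 (mod 11).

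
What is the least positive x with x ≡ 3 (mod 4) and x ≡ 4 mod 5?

19

x ≡ 3 (mod 4) gives x ∈ {3, 7, 11, 15, 19}.
The first of these with x mod 5 = 4 is 19.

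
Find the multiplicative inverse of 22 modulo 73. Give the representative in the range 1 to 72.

10

22·10 = 220 = 3·73 + 1, so 22⁻¹ ≡ 10 (mod 73).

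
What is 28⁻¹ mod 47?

42

28·42 = 1176 = 25·47 + 1, so 28⁻¹ ≡ 42 (mod 47).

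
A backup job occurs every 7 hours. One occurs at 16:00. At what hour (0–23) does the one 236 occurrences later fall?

12

236·7 = 1652.
1652 − 68·24 = 20, so 1652 ≡ 20 (mod 24).
(16 + 20) mod 24 = 12.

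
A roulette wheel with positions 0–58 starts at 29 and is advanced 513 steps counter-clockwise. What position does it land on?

513 = 8·59 + 41, so 513 mod 59 = 41.
(29 − 41) mod 59 = 47.

47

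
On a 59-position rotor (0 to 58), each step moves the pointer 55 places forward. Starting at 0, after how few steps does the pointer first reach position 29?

The inverse of 55 mod 59 is 44 (since 55·44 = 2420 ≡ 1).
So x ≡ 44·29 = 1276 ≡ 37 (mod 59).

37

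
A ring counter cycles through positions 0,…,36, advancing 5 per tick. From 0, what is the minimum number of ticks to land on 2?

5⁻¹ ≡ 15 (mod 37) because 5·15 = 75 = 2·37 + 1.
Multiplying both sides by 15: x ≡ 15·2 = 30 ≡ 30 (mod 37).
Check: 5·30 = 150 = 4·37 + 2.

30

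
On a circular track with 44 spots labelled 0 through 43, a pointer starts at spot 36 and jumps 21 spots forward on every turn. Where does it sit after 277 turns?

277·21 = 5817.
5817 − 132·44 = 9, so 5817 ≡ 9 (mod 44).
(36 + 9) mod 44 = 1.

1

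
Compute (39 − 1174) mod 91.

48

1174 = 12·91 + 82, so 1174 mod 91 = 82.
(39 − 82) mod 91 = 48.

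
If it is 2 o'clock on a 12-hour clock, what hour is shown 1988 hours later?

1988 = 165·12 + 8, so 1988 mod 12 = 8.
2 + 8 → 10 on a 12-hour dial.

10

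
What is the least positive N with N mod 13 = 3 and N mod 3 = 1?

x ≡ 1 (mod 3) gives x ∈ {1, 4, 7, 10, 13, 16}.
The first of these with x mod 13 = 3 is 16.

16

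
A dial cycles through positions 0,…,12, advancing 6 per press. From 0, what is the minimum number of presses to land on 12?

2

The inverse of 6 mod 13 is 11 (since 6·11 = 66 ≡ 1).
So x ≡ 11·12 = 132 ≡ 2 (mod 13).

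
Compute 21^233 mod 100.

Successive squares of 21 mod 100: 21^1≡21, 21^2≡41, 21^4≡81, 21^8≡61, 21^16≡21, 21^32≡41, 21^64≡81, 21^128≡61.
233 = 1 + 8 + 32 + 64 + 128, so 21^233 ≡ 21·61·41·81·61 ≡ 61 (mod 100).

61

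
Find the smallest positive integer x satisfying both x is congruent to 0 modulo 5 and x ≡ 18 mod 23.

Since 23·2 ≡ 1 (mod 5), take x = 18 + 23·((0−18)·2 mod 5) = 18 + 23·4 = 110.
Check: 110 mod 5 = 0, 110 mod 23 = 18.

110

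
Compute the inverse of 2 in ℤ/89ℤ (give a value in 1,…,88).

45

89 = 44·2 + 1
2 = 2·1 + 0
Back-substituting gives 2·45 ≡ 1 (mod 89).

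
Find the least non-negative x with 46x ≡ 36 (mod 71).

46⁻¹ ≡ 17 (mod 71) because 46·17 = 782 = 11·71 + 1.
So x ≡ 17·36 = 612 ≡ 44 (mod 71).

44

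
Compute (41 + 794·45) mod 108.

794·45 = 35730.
35730 − 330·108 = 90, so 35730 ≡ 90 (mod 108).
(41 + 90) mod 108 = 23.

23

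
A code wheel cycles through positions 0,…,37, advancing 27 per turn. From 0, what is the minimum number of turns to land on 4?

The inverse of 27 mod 38 is 31 (since 27·31 = 837 ≡ 1).
Multiplying both sides by 31: x ≡ 31·4 = 124 ≡ 10 (mod 38).
Check: 27·10 = 270 = 7·38 + 4.

10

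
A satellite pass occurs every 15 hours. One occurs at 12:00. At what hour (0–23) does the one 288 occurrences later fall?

12

288·15 = 4320.
Dividing 4320 by 24 gives quotient 180 and remainder 0.
(12 + 0) mod 24 = 12.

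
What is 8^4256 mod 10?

Powers of 8 mod 10 repeat with period 4: 8, 4, 2, 6.
4256 leaves remainder 0 on division by 4, so 8^4256 ends in 6.

6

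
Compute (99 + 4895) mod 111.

110

4895 − 44·111 = 11, so 4895 ≡ 11 (mod 111).
(99 + 11) mod 111 = 110.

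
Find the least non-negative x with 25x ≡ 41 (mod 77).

54

The inverse of 25 mod 77 is 37 (since 25·37 = 925 ≡ 1).
So x ≡ 37·41 = 1517 ≡ 54 (mod 77).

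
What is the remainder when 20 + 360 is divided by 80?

60

360 − 4·80 = 40, so 360 ≡ 40 (mod 80).
(20 + 40) mod 80 = 60.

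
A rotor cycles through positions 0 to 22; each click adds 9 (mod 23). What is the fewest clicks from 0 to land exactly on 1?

9·18 = 162 = 7·23 + 1, so 9⁻¹ ≡ 18 (mod 23).

18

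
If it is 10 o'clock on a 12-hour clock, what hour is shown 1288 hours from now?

2

1288 = 107·12 + 4, so 1288 mod 12 = 4.
10 + 4 → 2 on a 12-hour dial.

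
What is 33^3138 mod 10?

Last digits of 3^n: 3, 9, 7, 1 (period 4).
3138 mod 4 = 2, so the last digit matches 3^2 = 9.

9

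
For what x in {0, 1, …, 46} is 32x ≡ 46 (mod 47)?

22

The inverse of 32 mod 47 is 25 (since 32·25 = 800 ≡ 1).
Multiplying both sides by 25: x ≡ 25·46 = 1150 ≡ 22 (mod 47).
Check: 32·22 = 704 = 14·47 + 46.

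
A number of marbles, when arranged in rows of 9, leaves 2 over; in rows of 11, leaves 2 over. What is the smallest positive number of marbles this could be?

x ≡ 2 (mod 9) gives x ∈ {2}.
The first of these with x mod 11 = 2 is 2.

2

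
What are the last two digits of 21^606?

21

By repeated squaring mod 100: 21^1≡21, 21^2≡41, 21^4≡81, 21^8≡61, 21^16≡21, 21^32≡41, 21^64≡81, 21^128≡61, 21^256≡21, 21^512≡41.
606 = 2 + 4 + 8 + 16 + 64 + 512, so 21^606 ≡ 41·81·61·21·81·41 ≡ 21 (mod 100).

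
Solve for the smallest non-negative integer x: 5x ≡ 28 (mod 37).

13

5⁻¹ ≡ 15 (mod 37) because 5·15 = 75 = 2·37 + 1.
So x ≡ 15·28 = 420 ≡ 13 (mod 37).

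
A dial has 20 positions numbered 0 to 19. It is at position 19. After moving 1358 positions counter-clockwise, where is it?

1

1358 mod 20 = 18 (since 67·20 = 1340).
(19 − 18) mod 20 = 1.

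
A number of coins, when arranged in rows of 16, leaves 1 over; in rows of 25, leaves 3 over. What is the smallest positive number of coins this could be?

x ≡ 1 (mod 16) gives x ∈ {1, 17, 33, 49, 65, 81, 97, 113, …}.
The first of these with x mod 25 = 3 is 353.

353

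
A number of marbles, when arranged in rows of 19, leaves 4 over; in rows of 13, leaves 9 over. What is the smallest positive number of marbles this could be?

61

x ≡ 9 (mod 13) gives x ∈ {9, 22, 35, 48, 61}.
The first of these with x mod 19 = 4 is 61.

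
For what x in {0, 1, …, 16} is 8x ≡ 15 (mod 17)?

8⁻¹ ≡ 15 (mod 17) because 8·15 = 120 = 7·17 + 1.
Multiplying both sides by 15: x ≡ 15·15 = 225 ≡ 4 (mod 17).

4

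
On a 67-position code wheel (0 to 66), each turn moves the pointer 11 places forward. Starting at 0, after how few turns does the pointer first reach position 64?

18

The inverse of 11 mod 67 is 61 (since 11·61 = 671 ≡ 1).
So x ≡ 61·64 = 3904 ≡ 18 (mod 67).
Check: 11·18 = 198 = 2·67 + 64.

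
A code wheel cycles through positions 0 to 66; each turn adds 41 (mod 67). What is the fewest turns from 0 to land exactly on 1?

41·18 = 738 = 11·67 + 1, so 41⁻¹ ≡ 18 (mod 67).

18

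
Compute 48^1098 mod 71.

37

By repeated squaring mod 71: 48^1≡48, 48^2≡32, 48^4≡30, 48^8≡48, 48^16≡32, 48^32≡30, 48^64≡48, 48^128≡32, 48^256≡30, 48^512≡48, 48^1024≡32.
1098 = 2 + 8 + 64 + 1024, so 48^1098 ≡ 32·48·48·32 ≡ 37 (mod 71).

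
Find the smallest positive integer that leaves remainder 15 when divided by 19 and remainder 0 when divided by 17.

x ≡ 0 (mod 17) gives x ∈ {0, 17, 34}.
The first of these with x mod 19 = 15 is 34.

34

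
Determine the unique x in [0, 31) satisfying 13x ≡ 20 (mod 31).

23

13⁻¹ ≡ 12 (mod 31) because 13·12 = 156 = 5·31 + 1.
So x ≡ 12·20 = 240 ≡ 23 (mod 31).
Check: 13·23 = 299 = 9·31 + 20.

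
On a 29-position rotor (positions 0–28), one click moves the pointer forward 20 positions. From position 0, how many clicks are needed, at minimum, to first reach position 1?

16

29 = 1·20 + 9
20 = 2·9 + 2
9 = 4·2 + 1
2 = 2·1 + 0
Back-substituting gives 20·16 ≡ 1 (mod 29).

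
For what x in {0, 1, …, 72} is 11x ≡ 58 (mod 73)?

The inverse of 11 mod 73 is 20 (since 11·20 = 220 ≡ 1).
Multiplying both sides by 20: x ≡ 20·58 = 1160 ≡ 65 (mod 73).

65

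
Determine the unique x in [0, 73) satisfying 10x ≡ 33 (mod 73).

10⁻¹ ≡ 22 (mod 73) because 10·22 = 220 = 3·73 + 1.
So x ≡ 22·33 = 726 ≡ 69 (mod 73).
Check: 10·69 = 690 = 9·73 + 33.

69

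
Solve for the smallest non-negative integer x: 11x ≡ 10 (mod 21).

20

11⁻¹ ≡ 2 (mod 21) because 11·2 = 22 = 1·21 + 1.
So x ≡ 2·10 = 20 ≡ 20 (mod 21).
Check: 11·20 = 220 = 10·21 + 10.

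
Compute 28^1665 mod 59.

By repeated squaring mod 59: 28^1≡28, 28^2≡17, 28^4≡53, 28^8≡36, 28^16≡57, 28^32≡4, 28^64≡16, 28^128≡20, 28^256≡46, 28^512≡51, 28^1024≡5.
Since 1665 = 1 + 128 + 512 + 1024 in binary, 28^1665 ≡ 28·20·51·5 ≡ 20 (mod 59).

20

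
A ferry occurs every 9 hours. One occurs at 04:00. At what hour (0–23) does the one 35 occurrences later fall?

7

35·9 = 315.
Dividing 315 by 24 gives quotient 13 and remainder 3.
(4 + 3) mod 24 = 7.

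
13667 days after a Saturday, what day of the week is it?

Tuesday

Dividing 13667 by 7 gives quotient 1952 and remainder 3.
Saturday + 3 days → Tuesday.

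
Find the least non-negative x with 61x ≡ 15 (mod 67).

61⁻¹ ≡ 11 (mod 67) because 61·11 = 671 = 10·67 + 1.
Multiplying both sides by 11: x ≡ 11·15 = 165 ≡ 31 (mod 67).
Check: 61·31 = 1891 = 28·67 + 15.

31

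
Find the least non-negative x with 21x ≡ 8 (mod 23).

The inverse of 21 mod 23 is 11 (since 21·11 = 231 ≡ 1).
Multiplying both sides by 11: x ≡ 11·8 = 88 ≡ 19 (mod 23).

19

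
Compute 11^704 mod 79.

Square-and-reduce mod 79: 11^1≡11, 11^2≡42, 11^4≡26, 11^8≡44, 11^16≡40, 11^32≡20, 11^64≡5, 11^128≡25, 11^256≡72, 11^512≡49.
Since 704 = 64 + 128 + 512 in binary, 11^704 ≡ 5·25·49 ≡ 42 (mod 79).

42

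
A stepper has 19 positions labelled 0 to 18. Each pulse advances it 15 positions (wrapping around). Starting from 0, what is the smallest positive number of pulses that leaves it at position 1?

14

19 = 1·15 + 4
15 = 3·4 + 3
4 = 1·3 + 1
3 = 3·1 + 0
Back-substituting gives 15·14 ≡ 1 (mod 19).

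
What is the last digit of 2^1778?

Last digits of 2^n: 2, 4, 8, 6 (period 4).
1778 leaves remainder 2 on division by 4, so 2^1778 ends in 4.

4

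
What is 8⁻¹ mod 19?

19 = 2·8 + 3
8 = 2·3 + 2
3 = 1·2 + 1
2 = 2·1 + 0
Back-substituting gives 8·12 ≡ 1 (mod 19).

12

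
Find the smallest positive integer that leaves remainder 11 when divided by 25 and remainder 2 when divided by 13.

x ≡ 2 (mod 13) gives x ∈ {2, 15, 28, 41, 54, 67, 80, 93, …}.
The first of these with x mod 25 = 11 is 236.

236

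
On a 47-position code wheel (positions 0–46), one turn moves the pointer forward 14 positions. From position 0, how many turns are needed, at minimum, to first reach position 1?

47 = 3·14 + 5
14 = 2·5 + 4
5 = 1·4 + 1
4 = 4·1 + 0
Back-substituting gives 14·37 ≡ 1 (mod 47).

37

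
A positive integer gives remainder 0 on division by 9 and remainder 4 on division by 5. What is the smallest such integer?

9

x ≡ 4 (mod 5) gives x ∈ {4, 9}.
The first of these with x mod 9 = 0 is 9.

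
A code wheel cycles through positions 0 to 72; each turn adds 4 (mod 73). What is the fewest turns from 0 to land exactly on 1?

73 = 18·4 + 1
4 = 4·1 + 0
Back-substituting gives 4·55 ≡ 1 (mod 73).

55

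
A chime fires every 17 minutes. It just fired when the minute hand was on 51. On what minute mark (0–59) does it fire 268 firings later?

47

268·17 = 4556.
4556 = 75·60 + 56, so 4556 mod 60 = 56.
(51 + 56) mod 60 = 47.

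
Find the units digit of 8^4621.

8

Powers of 8 mod 10 repeat with period 4: 8, 4, 2, 6.
4621 leaves remainder 1 on division by 4, so 8^4621 ends in 8.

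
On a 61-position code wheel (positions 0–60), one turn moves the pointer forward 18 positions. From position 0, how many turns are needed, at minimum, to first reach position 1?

61 = 3·18 + 7
18 = 2·7 + 4
7 = 1·4 + 3
4 = 1·3 + 1
3 = 3·1 + 0
Back-substituting gives 18·17 ≡ 1 (mod 61).

17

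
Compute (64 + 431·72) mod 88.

32

431·72 = 31032.
Dividing 31032 by 88 gives quotient 352 and remainder 56.
(64 + 56) mod 88 = 32.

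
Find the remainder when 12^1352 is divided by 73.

Successive squares of 12 mod 73: 12^1≡12, 12^2≡71, 12^4≡4, 12^8≡16, 12^16≡37, 12^32≡55, 12^64≡32, 12^128≡2, 12^256≡4, 12^512≡16, 12^1024≡37.
Since 1352 = 8 + 64 + 256 + 1024 in binary, 12^1352 ≡ 16·32·4·37 ≡ 2 (mod 73).

2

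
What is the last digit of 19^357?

The units digit of 19^n cycles with period 2: 9, 1, …
357 mod 2 = 1, so the last digit matches 9^1 = 9.

9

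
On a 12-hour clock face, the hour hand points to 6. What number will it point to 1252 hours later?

1252 = 104·12 + 4, so 1252 mod 12 = 4.
6 + 4 → 10 on a 12-hour dial.

10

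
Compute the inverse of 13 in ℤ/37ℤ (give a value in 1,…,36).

20

37 = 2·13 + 11
13 = 1·11 + 2
11 = 5·2 + 1
2 = 2·1 + 0
Back-substituting gives 13·20 ≡ 1 (mod 37).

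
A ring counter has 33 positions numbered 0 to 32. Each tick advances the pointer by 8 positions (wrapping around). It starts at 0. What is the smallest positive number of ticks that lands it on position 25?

32

The inverse of 8 mod 33 is 29 (since 8·29 = 232 ≡ 1).
So x ≡ 29·25 = 725 ≡ 32 (mod 33).
Check: 8·32 = 256 = 7·33 + 25.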